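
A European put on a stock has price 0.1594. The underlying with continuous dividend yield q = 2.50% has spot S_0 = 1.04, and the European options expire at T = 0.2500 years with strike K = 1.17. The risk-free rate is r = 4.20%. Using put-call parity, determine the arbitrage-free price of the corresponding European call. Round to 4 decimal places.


Put-call parity: C - P = S_0 * exp(-qT) - K * exp(-rT).
S_0 * exp(-qT) = 1.0400 * 0.99376949 = 1.03352027
K * exp(-rT) = 1.1700 * 0.98955493 = 1.15777927
C = P + S*exp(-qT) - K*exp(-rT)
C = 0.1594 + 1.03352027 - 1.15777927 = 0.0351

Answer: Call price = 0.0351


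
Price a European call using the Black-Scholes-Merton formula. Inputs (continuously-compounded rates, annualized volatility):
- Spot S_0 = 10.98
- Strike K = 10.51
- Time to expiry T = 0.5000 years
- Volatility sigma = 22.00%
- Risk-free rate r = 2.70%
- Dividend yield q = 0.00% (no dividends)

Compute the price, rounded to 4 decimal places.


Answer: Price = 1.0115

Derivation:
d1 = (ln(S/K) + (r - q + 0.5*sigma^2) * T) / (sigma * sqrt(T)) = 0.44578744
d2 = d1 - sigma * sqrt(T) = 0.29022395
exp(-rT) = 0.98659072; exp(-qT) = 1.00000000
C = S_0 * exp(-qT) * N(d1) - K * exp(-rT) * N(d2)
N(d1) = 0.67212460; N(d2) = 0.61417754
C = 10.9800 * 1.00000000 * 0.67212460 - 10.5100 * 0.98659072 * 0.61417754 = 1.0115


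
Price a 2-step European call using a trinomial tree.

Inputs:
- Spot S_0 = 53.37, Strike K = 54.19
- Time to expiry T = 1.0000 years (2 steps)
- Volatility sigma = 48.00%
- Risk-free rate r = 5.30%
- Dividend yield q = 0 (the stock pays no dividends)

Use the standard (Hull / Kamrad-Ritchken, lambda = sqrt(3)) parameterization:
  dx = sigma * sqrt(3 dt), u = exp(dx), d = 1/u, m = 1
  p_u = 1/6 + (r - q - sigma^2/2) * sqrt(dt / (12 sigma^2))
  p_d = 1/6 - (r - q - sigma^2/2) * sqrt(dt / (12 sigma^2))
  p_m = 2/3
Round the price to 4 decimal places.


dt = T/N = 0.500000; dx = sigma*sqrt(3*dt) = 0.587878
u = exp(dx) = 1.800164; d = 1/u = 0.555505
p_u = 0.140216, p_m = 0.666667, p_d = 0.193118
Discount per step: exp(-r*dt) = 0.973848
Stock lattice S(k, j) with j the centered position index:
  k=0: S(0,+0) = 53.3700
  k=1: S(1,-1) = 29.6473; S(1,+0) = 53.3700; S(1,+1) = 96.0747
  k=2: S(2,-2) = 16.4692; S(2,-1) = 29.6473; S(2,+0) = 53.3700; S(2,+1) = 96.0747; S(2,+2) = 172.9502
Terminal payoffs V(N, j) = max(S_T - K, 0):
  V(2,-2) = 0.000000; V(2,-1) = 0.000000; V(2,+0) = 0.000000; V(2,+1) = 41.884730; V(2,+2) = 118.760230
Backward induction: V(k, j) = exp(-r*dt) * [p_u * V(k+1, j+1) + p_m * V(k+1, j) + p_d * V(k+1, j-1)]
  V(1,-1) = exp(-r*dt) * [p_u*0.000000 + p_m*0.000000 + p_d*0.000000] = 0.000000
  V(1,+0) = exp(-r*dt) * [p_u*41.884730 + p_m*0.000000 + p_d*0.000000] = 5.719304
  V(1,+1) = exp(-r*dt) * [p_u*118.760230 + p_m*41.884730 + p_d*0.000000] = 43.409460
  V(0,+0) = exp(-r*dt) * [p_u*43.409460 + p_m*5.719304 + p_d*0.000000] = 9.640659

Answer: Price = V(0,0) = 9.6407


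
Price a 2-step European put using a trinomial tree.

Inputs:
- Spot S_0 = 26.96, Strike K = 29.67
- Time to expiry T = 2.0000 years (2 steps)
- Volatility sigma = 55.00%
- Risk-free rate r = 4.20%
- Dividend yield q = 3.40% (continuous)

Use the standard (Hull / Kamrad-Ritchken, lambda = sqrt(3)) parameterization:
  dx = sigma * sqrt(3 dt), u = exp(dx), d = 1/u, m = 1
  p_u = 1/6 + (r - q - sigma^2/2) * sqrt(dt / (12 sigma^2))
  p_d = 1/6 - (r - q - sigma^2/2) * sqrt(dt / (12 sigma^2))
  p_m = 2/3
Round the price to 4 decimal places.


Answer: Price = V(0,0) = 8.3112

Derivation:
dt = T/N = 1.000000; dx = sigma*sqrt(3*dt) = 0.952628
u = exp(dx) = 2.592514; d = 1/u = 0.385726
p_u = 0.091480, p_m = 0.666667, p_d = 0.241853
Discount per step: exp(-r*dt) = 0.958870
Stock lattice S(k, j) with j the centered position index:
  k=0: S(0,+0) = 26.9600
  k=1: S(1,-1) = 10.3992; S(1,+0) = 26.9600; S(1,+1) = 69.8942
  k=2: S(2,-2) = 4.0112; S(2,-1) = 10.3992; S(2,+0) = 26.9600; S(2,+1) = 69.8942; S(2,+2) = 181.2016
Terminal payoffs V(N, j) = max(K - S_T, 0):
  V(2,-2) = 25.658768; V(2,-1) = 19.270826; V(2,+0) = 2.710000; V(2,+1) = 0.000000; V(2,+2) = 0.000000
Backward induction: V(k, j) = exp(-r*dt) * [p_u * V(k+1, j+1) + p_m * V(k+1, j) + p_d * V(k+1, j-1)]
  V(1,-1) = exp(-r*dt) * [p_u*2.710000 + p_m*19.270826 + p_d*25.658768] = 18.506943
  V(1,+0) = exp(-r*dt) * [p_u*0.000000 + p_m*2.710000 + p_d*19.270826] = 6.201377
  V(1,+1) = exp(-r*dt) * [p_u*0.000000 + p_m*0.000000 + p_d*2.710000] = 0.628465
  V(0,+0) = exp(-r*dt) * [p_u*0.628465 + p_m*6.201377 + p_d*18.506943] = 8.311206


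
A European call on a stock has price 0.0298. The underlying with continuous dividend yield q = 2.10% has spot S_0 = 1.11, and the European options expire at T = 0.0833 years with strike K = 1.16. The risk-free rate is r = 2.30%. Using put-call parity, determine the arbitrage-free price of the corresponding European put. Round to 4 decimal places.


Put-call parity: C - P = S_0 * exp(-qT) - K * exp(-rT).
S_0 * exp(-qT) = 1.1100 * 0.99825223 = 1.10805997
K * exp(-rT) = 1.1600 * 0.99808593 = 1.15777968
P = C - S*exp(-qT) + K*exp(-rT)
P = 0.0298 - 1.10805997 + 1.15777968 = 0.0795

Answer: Put price = 0.0795


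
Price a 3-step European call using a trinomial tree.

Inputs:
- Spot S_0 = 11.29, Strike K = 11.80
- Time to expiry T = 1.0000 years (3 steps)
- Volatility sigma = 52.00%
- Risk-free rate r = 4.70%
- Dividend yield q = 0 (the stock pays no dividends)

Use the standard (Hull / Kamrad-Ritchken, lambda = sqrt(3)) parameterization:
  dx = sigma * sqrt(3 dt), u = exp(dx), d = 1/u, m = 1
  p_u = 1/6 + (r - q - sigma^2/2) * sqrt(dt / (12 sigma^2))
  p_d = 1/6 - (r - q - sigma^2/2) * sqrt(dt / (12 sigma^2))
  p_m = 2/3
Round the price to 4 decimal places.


dt = T/N = 0.333333; dx = sigma*sqrt(3*dt) = 0.520000
u = exp(dx) = 1.682028; d = 1/u = 0.594521
p_u = 0.138397, p_m = 0.666667, p_d = 0.194936
Discount per step: exp(-r*dt) = 0.984455
Stock lattice S(k, j) with j the centered position index:
  k=0: S(0,+0) = 11.2900
  k=1: S(1,-1) = 6.7121; S(1,+0) = 11.2900; S(1,+1) = 18.9901
  k=2: S(2,-2) = 3.9905; S(2,-1) = 6.7121; S(2,+0) = 11.2900; S(2,+1) = 18.9901; S(2,+2) = 31.9419
  k=3: S(3,-3) = 2.3724; S(3,-2) = 3.9905; S(3,-1) = 6.7121; S(3,+0) = 11.2900; S(3,+1) = 18.9901; S(3,+2) = 31.9419; S(3,+3) = 53.7271
Terminal payoffs V(N, j) = max(S_T - K, 0):
  V(3,-3) = 0.000000; V(3,-2) = 0.000000; V(3,-1) = 0.000000; V(3,+0) = 0.000000; V(3,+1) = 7.190092; V(3,+2) = 20.141860; V(3,+3) = 41.927092
Backward induction: V(k, j) = exp(-r*dt) * [p_u * V(k+1, j+1) + p_m * V(k+1, j) + p_d * V(k+1, j-1)]
  V(2,-2) = exp(-r*dt) * [p_u*0.000000 + p_m*0.000000 + p_d*0.000000] = 0.000000
  V(2,-1) = exp(-r*dt) * [p_u*0.000000 + p_m*0.000000 + p_d*0.000000] = 0.000000
  V(2,+0) = exp(-r*dt) * [p_u*7.190092 + p_m*0.000000 + p_d*0.000000] = 0.979622
  V(2,+1) = exp(-r*dt) * [p_u*20.141860 + p_m*7.190092 + p_d*0.000000] = 7.463133
  V(2,+2) = exp(-r*dt) * [p_u*41.927092 + p_m*20.141860 + p_d*7.190092] = 20.311398
  V(1,-1) = exp(-r*dt) * [p_u*0.979622 + p_m*0.000000 + p_d*0.000000] = 0.133470
  V(1,+0) = exp(-r*dt) * [p_u*7.463133 + p_m*0.979622 + p_d*0.000000] = 1.659752
  V(1,+1) = exp(-r*dt) * [p_u*20.311398 + p_m*7.463133 + p_d*0.979622] = 7.853425
  V(0,+0) = exp(-r*dt) * [p_u*7.853425 + p_m*1.659752 + p_d*0.133470] = 2.184914

Answer: Price = V(0,0) = 2.1849


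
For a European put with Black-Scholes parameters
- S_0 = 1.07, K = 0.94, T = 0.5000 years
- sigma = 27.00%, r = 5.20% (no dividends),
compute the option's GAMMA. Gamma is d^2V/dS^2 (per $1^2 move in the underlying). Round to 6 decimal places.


d1 = 0.9101200304; d2 = 0.7192011994
phi(d1) = 0.2636592398; exp(-qT) = 1.0000000000; exp(-rT) = 0.9743350896
Gamma = exp(-qT) * phi(d1) / (S * sigma * sqrt(T)) = 1.0000000000 * 0.2636592398 / (1.0700 * 0.2700 * 0.7071067812) = 1.290656

Answer: Gamma = 1.290656


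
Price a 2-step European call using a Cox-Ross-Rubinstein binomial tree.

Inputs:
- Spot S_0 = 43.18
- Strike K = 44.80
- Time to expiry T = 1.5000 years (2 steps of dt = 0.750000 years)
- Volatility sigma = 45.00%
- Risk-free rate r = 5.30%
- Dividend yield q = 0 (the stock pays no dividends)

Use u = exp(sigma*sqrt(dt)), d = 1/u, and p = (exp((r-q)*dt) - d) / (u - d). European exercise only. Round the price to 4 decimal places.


dt = T/N = 0.750000
u = exp(sigma*sqrt(dt)) = 1.476555; d = 1/u = 0.677252
p = (exp((r-q)*dt) - d) / (u - d) = 0.454519
Discount per step: exp(-r*dt) = 0.961030
Stock lattice S(k, i) with i counting down-moves:
  k=0: S(0,0) = 43.1800
  k=1: S(1,0) = 63.7576; S(1,1) = 29.2438
  k=2: S(2,0) = 94.1416; S(2,1) = 43.1800; S(2,2) = 19.8054
Terminal payoffs V(N, i) = max(S_T - K, 0):
  V(2,0) = 49.341624; V(2,1) = 0.000000; V(2,2) = 0.000000
Backward induction: V(k, i) = exp(-r*dt) * [p * V(k+1, i) + (1-p) * V(k+1, i+1)].
  V(1,0) = exp(-r*dt) * [p*49.341624 + (1-p)*0.000000] = 21.552742
  V(1,1) = exp(-r*dt) * [p*0.000000 + (1-p)*0.000000] = 0.000000
  V(0,0) = exp(-r*dt) * [p*21.552742 + (1-p)*0.000000] = 9.414378

Answer: Price = V(0,0) = 9.4144


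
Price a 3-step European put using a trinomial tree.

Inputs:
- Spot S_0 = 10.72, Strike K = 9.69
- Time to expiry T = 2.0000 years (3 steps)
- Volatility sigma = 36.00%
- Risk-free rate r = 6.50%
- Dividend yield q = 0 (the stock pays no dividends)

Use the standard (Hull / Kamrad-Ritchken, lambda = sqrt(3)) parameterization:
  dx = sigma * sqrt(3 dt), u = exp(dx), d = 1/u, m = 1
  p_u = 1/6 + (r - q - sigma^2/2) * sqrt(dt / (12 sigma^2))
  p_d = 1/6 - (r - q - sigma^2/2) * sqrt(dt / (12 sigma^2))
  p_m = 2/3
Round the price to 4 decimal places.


Answer: Price = V(0,0) = 0.9859

Derivation:
dt = T/N = 0.666667; dx = sigma*sqrt(3*dt) = 0.509117
u = exp(dx) = 1.663821; d = 1/u = 0.601026
p_u = 0.166798, p_m = 0.666667, p_d = 0.166536
Discount per step: exp(-r*dt) = 0.957592
Stock lattice S(k, j) with j the centered position index:
  k=0: S(0,+0) = 10.7200
  k=1: S(1,-1) = 6.4430; S(1,+0) = 10.7200; S(1,+1) = 17.8362
  k=2: S(2,-2) = 3.8724; S(2,-1) = 6.4430; S(2,+0) = 10.7200; S(2,+1) = 17.8362; S(2,+2) = 29.6762
  k=3: S(3,-3) = 2.3274; S(3,-2) = 3.8724; S(3,-1) = 6.4430; S(3,+0) = 10.7200; S(3,+1) = 17.8362; S(3,+2) = 29.6762; S(3,+3) = 49.3759
Terminal payoffs V(N, j) = max(K - S_T, 0):
  V(3,-3) = 7.362580; V(3,-2) = 5.817589; V(3,-1) = 3.247000; V(3,+0) = 0.000000; V(3,+1) = 0.000000; V(3,+2) = 0.000000; V(3,+3) = 0.000000
Backward induction: V(k, j) = exp(-r*dt) * [p_u * V(k+1, j+1) + p_m * V(k+1, j) + p_d * V(k+1, j-1)]
  V(2,-2) = exp(-r*dt) * [p_u*3.247000 + p_m*5.817589 + p_d*7.362580] = 5.406677
  V(2,-1) = exp(-r*dt) * [p_u*0.000000 + p_m*3.247000 + p_d*5.817589] = 3.000618
  V(2,+0) = exp(-r*dt) * [p_u*0.000000 + p_m*0.000000 + p_d*3.247000] = 0.517810
  V(2,+1) = exp(-r*dt) * [p_u*0.000000 + p_m*0.000000 + p_d*0.000000] = 0.000000
  V(2,+2) = exp(-r*dt) * [p_u*0.000000 + p_m*0.000000 + p_d*0.000000] = 0.000000
  V(1,-1) = exp(-r*dt) * [p_u*0.517810 + p_m*3.000618 + p_d*5.406677] = 2.860506
  V(1,+0) = exp(-r*dt) * [p_u*0.000000 + p_m*0.517810 + p_d*3.000618] = 0.809085
  V(1,+1) = exp(-r*dt) * [p_u*0.000000 + p_m*0.000000 + p_d*0.517810] = 0.082577
  V(0,+0) = exp(-r*dt) * [p_u*0.082577 + p_m*0.809085 + p_d*2.860506] = 0.985880


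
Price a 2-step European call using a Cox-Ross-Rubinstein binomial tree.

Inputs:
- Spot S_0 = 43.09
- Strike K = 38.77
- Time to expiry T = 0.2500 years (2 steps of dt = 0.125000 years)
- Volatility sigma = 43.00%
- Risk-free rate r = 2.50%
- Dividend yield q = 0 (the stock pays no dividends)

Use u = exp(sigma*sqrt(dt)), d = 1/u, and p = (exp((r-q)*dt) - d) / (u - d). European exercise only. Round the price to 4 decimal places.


dt = T/N = 0.125000
u = exp(sigma*sqrt(dt)) = 1.164193; d = 1/u = 0.858964
p = (exp((r-q)*dt) - d) / (u - d) = 0.472320
Discount per step: exp(-r*dt) = 0.996880
Stock lattice S(k, i) with i counting down-moves:
  k=0: S(0,0) = 43.0900
  k=1: S(1,0) = 50.1651; S(1,1) = 37.0128
  k=2: S(2,0) = 58.4018; S(2,1) = 43.0900; S(2,2) = 31.7926
Terminal payoffs V(N, i) = max(S_T - K, 0):
  V(2,0) = 19.631809; V(2,1) = 4.320000; V(2,2) = 0.000000
Backward induction: V(k, i) = exp(-r*dt) * [p * V(k+1, i) + (1-p) * V(k+1, i+1)].
  V(1,0) = exp(-r*dt) * [p*19.631809 + (1-p)*4.320000] = 11.516034
  V(1,1) = exp(-r*dt) * [p*4.320000 + (1-p)*0.000000] = 2.034057
  V(0,0) = exp(-r*dt) * [p*11.516034 + (1-p)*2.034057] = 6.492267

Answer: Price = V(0,0) = 6.4923


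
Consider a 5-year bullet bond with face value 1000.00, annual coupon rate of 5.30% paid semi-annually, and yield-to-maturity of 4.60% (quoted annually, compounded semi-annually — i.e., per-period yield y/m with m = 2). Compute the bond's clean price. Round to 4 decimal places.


Coupon per period c = face * coupon_rate / m = 26.500000
Periods per year m = 2; per-period yield y/m = 0.023000
Number of cashflows N = 10
Cashflows (t years, CF_t, discount factor 1/(1+y/m)^(m*t), PV):
  t = 0.5000: CF_t = 26.500000, DF = 0.977517, PV = 25.904203
  t = 1.0000: CF_t = 26.500000, DF = 0.955540, PV = 25.321802
  t = 1.5000: CF_t = 26.500000, DF = 0.934056, PV = 24.752495
  t = 2.0000: CF_t = 26.500000, DF = 0.913056, PV = 24.195987
  t = 2.5000: CF_t = 26.500000, DF = 0.892528, PV = 23.651991
  t = 3.0000: CF_t = 26.500000, DF = 0.872461, PV = 23.120226
  t = 3.5000: CF_t = 26.500000, DF = 0.852846, PV = 22.600416
  t = 4.0000: CF_t = 26.500000, DF = 0.833671, PV = 22.092293
  t = 4.5000: CF_t = 26.500000, DF = 0.814928, PV = 21.595595
  t = 5.0000: CF_t = 1026.500000, DF = 0.796606, PV = 817.716228
Price P = sum_t PV_t = 1030.951236

Answer: Price = 1030.9512


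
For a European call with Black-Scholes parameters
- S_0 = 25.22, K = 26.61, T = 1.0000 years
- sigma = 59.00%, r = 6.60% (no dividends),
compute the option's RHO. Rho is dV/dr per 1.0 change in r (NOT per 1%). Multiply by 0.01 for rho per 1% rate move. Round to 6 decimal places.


d1 = 0.3159326196; d2 = -0.2740673804
phi(d1) = 0.3795210396; exp(-qT) = 1.0000000000; exp(-rT) = 0.9361308643
N(d2) = 0.3920164205
Rho = K*T*exp(-rT)*N(d2) = 26.6100 * 1.0000 * 0.9361308643 * 0.3920164205 = 9.765302

Answer: Rho = 9.765302


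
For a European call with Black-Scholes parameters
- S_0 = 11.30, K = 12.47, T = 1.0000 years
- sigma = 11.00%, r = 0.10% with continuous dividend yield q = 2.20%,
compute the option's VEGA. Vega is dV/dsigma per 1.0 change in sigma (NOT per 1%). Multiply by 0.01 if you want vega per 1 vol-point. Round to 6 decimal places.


Answer: Vega = 2.590349

Derivation:
d1 = -1.0315730361; d2 = -1.1415730361
phi(d1) = 0.2343334923; exp(-qT) = 0.9782402351; exp(-rT) = 0.9990004998
Vega = S * exp(-qT) * phi(d1) * sqrt(T) = 11.3000 * 0.9782402351 * 0.2343334923 * 1.0000000000 = 2.590349


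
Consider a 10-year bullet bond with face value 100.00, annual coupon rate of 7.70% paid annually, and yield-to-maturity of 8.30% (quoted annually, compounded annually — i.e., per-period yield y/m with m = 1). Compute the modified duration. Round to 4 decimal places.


Answer: Modified duration = 6.7089

Derivation:
Coupon per period c = face * coupon_rate / m = 7.700000
Periods per year m = 1; per-period yield y/m = 0.083000
Number of cashflows N = 10
Cashflows (t years, CF_t, discount factor 1/(1+y/m)^(m*t), PV):
  t = 1.0000: CF_t = 7.700000, DF = 0.923361, PV = 7.109880
  t = 2.0000: CF_t = 7.700000, DF = 0.852596, PV = 6.564986
  t = 3.0000: CF_t = 7.700000, DF = 0.787254, PV = 6.061852
  t = 4.0000: CF_t = 7.700000, DF = 0.726919, PV = 5.597278
  t = 5.0000: CF_t = 7.700000, DF = 0.671209, PV = 5.168309
  t = 6.0000: CF_t = 7.700000, DF = 0.619768, PV = 4.772215
  t = 7.0000: CF_t = 7.700000, DF = 0.572270, PV = 4.406477
  t = 8.0000: CF_t = 7.700000, DF = 0.528412, PV = 4.068769
  t = 9.0000: CF_t = 7.700000, DF = 0.487915, PV = 3.756943
  t = 10.0000: CF_t = 107.700000, DF = 0.450521, PV = 48.521156
Price P = sum_t PV_t = 96.027866
First compute Macaulay numerator sum_t t * PV_t:
  t * PV_t at t = 1.0000: 7.109880
  t * PV_t at t = 2.0000: 13.129972
  t * PV_t at t = 3.0000: 18.185557
  t * PV_t at t = 4.0000: 22.389113
  t * PV_t at t = 5.0000: 25.841543
  t * PV_t at t = 6.0000: 28.633289
  t * PV_t at t = 7.0000: 30.845341
  t * PV_t at t = 8.0000: 32.550155
  t * PV_t at t = 9.0000: 33.812488
  t * PV_t at t = 10.0000: 485.211558
Macaulay duration D = 697.708895 / 96.027866 = 7.265692
Modified duration = D / (1 + y/m) = 7.265692 / (1 + 0.083000) = 6.708857


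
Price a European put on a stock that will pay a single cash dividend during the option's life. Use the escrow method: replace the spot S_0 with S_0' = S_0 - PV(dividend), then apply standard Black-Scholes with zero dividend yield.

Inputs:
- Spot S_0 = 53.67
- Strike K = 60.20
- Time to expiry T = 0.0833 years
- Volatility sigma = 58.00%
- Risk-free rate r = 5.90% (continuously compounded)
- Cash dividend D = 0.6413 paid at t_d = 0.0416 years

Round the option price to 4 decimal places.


PV(D) = D * exp(-r * t_d) = 0.6413 * 0.99754861 = 0.63972792
S_0' = S_0 - PV(D) = 53.6700 - 0.63972792 = 53.03027208
d1 = (ln(S_0'/K) + (r + sigma^2/2)*T) / (sigma*sqrt(T)) = -0.64447373
d2 = d1 - sigma*sqrt(T) = -0.81187182
exp(-rT) = 0.99509736
N(-d1) = 0.74036586; N(-d2) = 0.79156741
P = K * exp(-rT) * N(-d2) - S_0' * N(-d1) = 60.2000 * 0.99509736 * 0.79156741 - 53.03027208 * 0.74036586 = 8.1569

Answer: Price = 8.1569


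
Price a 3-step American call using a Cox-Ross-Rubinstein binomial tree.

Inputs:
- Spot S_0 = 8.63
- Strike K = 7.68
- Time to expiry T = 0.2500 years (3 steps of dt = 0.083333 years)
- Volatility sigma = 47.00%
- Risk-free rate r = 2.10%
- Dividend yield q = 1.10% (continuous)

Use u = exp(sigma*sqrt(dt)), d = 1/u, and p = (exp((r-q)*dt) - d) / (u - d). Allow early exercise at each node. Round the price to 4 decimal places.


Answer: Price = V(0,0) = 1.3117

Derivation:
dt = T/N = 0.083333
u = exp(sigma*sqrt(dt)) = 1.145312; d = 1/u = 0.873124
p = (exp((r-q)*dt) - d) / (u - d) = 0.469195
Discount per step: exp(-r*dt) = 0.998252
Stock lattice S(k, i) with i counting down-moves:
  k=0: S(0,0) = 8.6300
  k=1: S(1,0) = 9.8840; S(1,1) = 7.5351
  k=2: S(2,0) = 11.3203; S(2,1) = 8.6300; S(2,2) = 6.5790
  k=3: S(3,0) = 12.9653; S(3,1) = 9.8840; S(3,2) = 7.5351; S(3,3) = 5.7443
Terminal payoffs V(N, i) = max(S_T - K, 0):
  V(3,0) = 5.285299; V(3,1) = 2.204045; V(3,2) = 0.000000; V(3,3) = 0.000000
Backward induction: V(k, i) = exp(-r*dt) * [p * V(k+1, i) + (1-p) * V(k+1, i+1)]; then take max(V_cont, immediate exercise) for American.
  V(2,0) = exp(-r*dt) * [p*5.285299 + (1-p)*2.204045] = 3.643374; exercise = 3.640318; V(2,0) = max -> 3.643374
  V(2,1) = exp(-r*dt) * [p*2.204045 + (1-p)*0.000000] = 1.032320; exercise = 0.950000; V(2,1) = max -> 1.032320
  V(2,2) = exp(-r*dt) * [p*0.000000 + (1-p)*0.000000] = 0.000000; exercise = 0.000000; V(2,2) = max -> 0.000000
  V(1,0) = exp(-r*dt) * [p*3.643374 + (1-p)*1.032320] = 2.253467; exercise = 2.204045; V(1,0) = max -> 2.253467
  V(1,1) = exp(-r*dt) * [p*1.032320 + (1-p)*0.000000] = 0.483513; exercise = 0.000000; V(1,1) = max -> 0.483513
  V(0,0) = exp(-r*dt) * [p*2.253467 + (1-p)*0.483513] = 1.311670; exercise = 0.950000; V(0,0) = max -> 1.311670


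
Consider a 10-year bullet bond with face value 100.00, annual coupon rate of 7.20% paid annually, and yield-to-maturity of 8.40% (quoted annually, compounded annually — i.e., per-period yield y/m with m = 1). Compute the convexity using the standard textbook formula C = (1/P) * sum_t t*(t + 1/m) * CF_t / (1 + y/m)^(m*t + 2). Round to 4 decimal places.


Answer: Convexity = 61.2807

Derivation:
Coupon per period c = face * coupon_rate / m = 7.200000
Periods per year m = 1; per-period yield y/m = 0.084000
Number of cashflows N = 10
Cashflows (t years, CF_t, discount factor 1/(1+y/m)^(m*t), PV):
  t = 1.0000: CF_t = 7.200000, DF = 0.922509, PV = 6.642066
  t = 2.0000: CF_t = 7.200000, DF = 0.851023, PV = 6.127368
  t = 3.0000: CF_t = 7.200000, DF = 0.785077, PV = 5.652553
  t = 4.0000: CF_t = 7.200000, DF = 0.724241, PV = 5.214532
  t = 5.0000: CF_t = 7.200000, DF = 0.668119, PV = 4.810454
  t = 6.0000: CF_t = 7.200000, DF = 0.616346, PV = 4.437688
  t = 7.0000: CF_t = 7.200000, DF = 0.568585, PV = 4.093808
  t = 8.0000: CF_t = 7.200000, DF = 0.524524, PV = 3.776576
  t = 9.0000: CF_t = 7.200000, DF = 0.483879, PV = 3.483926
  t = 10.0000: CF_t = 107.200000, DF = 0.446383, PV = 47.852206
Price P = sum_t PV_t = 92.091179
Convexity numerator sum_t t*(t + 1/m) * CF_t / (1+y/m)^(m*t + 2):
  t = 1.0000: term = 11.305106
  t = 2.0000: term = 31.287194
  t = 3.0000: term = 57.725451
  t = 4.0000: term = 88.753768
  t = 5.0000: term = 122.814254
  t = 6.0000: term = 158.616196
  t = 7.0000: term = 195.099872
  t = 8.0000: term = 231.404697
  t = 9.0000: term = 266.841210
  t = 10.0000: term = 4479.567489
Convexity = (1/P) * sum = 5643.415237 / 92.091179 = 61.280736


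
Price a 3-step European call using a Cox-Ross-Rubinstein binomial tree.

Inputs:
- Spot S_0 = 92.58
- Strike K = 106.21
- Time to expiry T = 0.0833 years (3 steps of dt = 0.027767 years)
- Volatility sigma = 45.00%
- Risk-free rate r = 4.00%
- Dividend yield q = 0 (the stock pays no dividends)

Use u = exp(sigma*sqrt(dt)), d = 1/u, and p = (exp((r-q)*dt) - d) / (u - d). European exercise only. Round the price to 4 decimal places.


Answer: Price = V(0,0) = 1.1310

Derivation:
dt = T/N = 0.027767
u = exp(sigma*sqrt(dt)) = 1.077868; d = 1/u = 0.927757
p = (exp((r-q)*dt) - d) / (u - d) = 0.488666
Discount per step: exp(-r*dt) = 0.998890
Stock lattice S(k, i) with i counting down-moves:
  k=0: S(0,0) = 92.5800
  k=1: S(1,0) = 99.7890; S(1,1) = 85.8918
  k=2: S(2,0) = 107.5594; S(2,1) = 92.5800; S(2,2) = 79.6867
  k=3: S(3,0) = 115.9348; S(3,1) = 99.7890; S(3,2) = 85.8918; S(3,3) = 73.9300
Terminal payoffs V(N, i) = max(S_T - K, 0):
  V(3,0) = 9.724819; V(3,1) = 0.000000; V(3,2) = 0.000000; V(3,3) = 0.000000
Backward induction: V(k, i) = exp(-r*dt) * [p * V(k+1, i) + (1-p) * V(k+1, i+1)].
  V(2,0) = exp(-r*dt) * [p*9.724819 + (1-p)*0.000000] = 4.746910
  V(2,1) = exp(-r*dt) * [p*0.000000 + (1-p)*0.000000] = 0.000000
  V(2,2) = exp(-r*dt) * [p*0.000000 + (1-p)*0.000000] = 0.000000
  V(1,0) = exp(-r*dt) * [p*4.746910 + (1-p)*0.000000] = 2.317077
  V(1,1) = exp(-r*dt) * [p*0.000000 + (1-p)*0.000000] = 0.000000
  V(0,0) = exp(-r*dt) * [p*2.317077 + (1-p)*0.000000] = 1.131019


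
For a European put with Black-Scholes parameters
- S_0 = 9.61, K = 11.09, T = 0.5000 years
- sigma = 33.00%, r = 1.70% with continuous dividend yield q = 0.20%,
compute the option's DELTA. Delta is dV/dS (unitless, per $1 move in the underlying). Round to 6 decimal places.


d1 = -0.4650387529; d2 = -0.6983839907
phi(d1) = 0.3580548636; exp(-qT) = 0.9990004998; exp(-rT) = 0.9915360229
N(-d1) = 0.6790481475
Delta = -exp(-qT) * N(-d1) = -0.9990004998 * 0.6790481475 = -0.678369

Answer: Delta = -0.678369


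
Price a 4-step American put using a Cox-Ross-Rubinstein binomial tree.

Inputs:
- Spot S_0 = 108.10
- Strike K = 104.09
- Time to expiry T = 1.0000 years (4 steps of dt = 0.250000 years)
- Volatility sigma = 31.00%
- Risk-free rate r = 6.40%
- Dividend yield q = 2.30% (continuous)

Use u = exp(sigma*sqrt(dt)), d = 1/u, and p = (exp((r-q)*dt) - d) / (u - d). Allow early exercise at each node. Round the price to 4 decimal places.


dt = T/N = 0.250000
u = exp(sigma*sqrt(dt)) = 1.167658; d = 1/u = 0.856415
p = (exp((r-q)*dt) - d) / (u - d) = 0.494429
Discount per step: exp(-r*dt) = 0.984127
Stock lattice S(k, i) with i counting down-moves:
  k=0: S(0,0) = 108.1000
  k=1: S(1,0) = 126.2238; S(1,1) = 92.5785
  k=2: S(2,0) = 147.3863; S(2,1) = 108.1000; S(2,2) = 79.2856
  k=3: S(3,0) = 172.0967; S(3,1) = 126.2238; S(3,2) = 92.5785; S(3,3) = 67.9014
  k=4: S(4,0) = 200.9501; S(4,1) = 147.3863; S(4,2) = 108.1000; S(4,3) = 79.2856; S(4,4) = 58.1518
Terminal payoffs V(N, i) = max(K - S_T, 0):
  V(4,0) = 0.000000; V(4,1) = 0.000000; V(4,2) = 0.000000; V(4,3) = 24.804384; V(4,4) = 45.938206
Backward induction: V(k, i) = exp(-r*dt) * [p * V(k+1, i) + (1-p) * V(k+1, i+1)]; then take max(V_cont, immediate exercise) for American.
  V(3,0) = exp(-r*dt) * [p*0.000000 + (1-p)*0.000000] = 0.000000; exercise = 0.000000; V(3,0) = max -> 0.000000
  V(3,1) = exp(-r*dt) * [p*0.000000 + (1-p)*0.000000] = 0.000000; exercise = 0.000000; V(3,1) = max -> 0.000000
  V(3,2) = exp(-r*dt) * [p*0.000000 + (1-p)*24.804384] = 12.341322; exercise = 11.511519; V(3,2) = max -> 12.341322
  V(3,3) = exp(-r*dt) * [p*24.804384 + (1-p)*45.938206] = 34.925721; exercise = 36.188595; V(3,3) = max -> 36.188595
  V(2,0) = exp(-r*dt) * [p*0.000000 + (1-p)*0.000000] = 0.000000; exercise = 0.000000; V(2,0) = max -> 0.000000
  V(2,1) = exp(-r*dt) * [p*0.000000 + (1-p)*12.341322] = 6.140375; exercise = 0.000000; V(2,1) = max -> 6.140375
  V(2,2) = exp(-r*dt) * [p*12.341322 + (1-p)*36.188595] = 24.010547; exercise = 24.804384; V(2,2) = max -> 24.804384
  V(1,0) = exp(-r*dt) * [p*0.000000 + (1-p)*6.140375] = 3.055119; exercise = 0.000000; V(1,0) = max -> 3.055119
  V(1,1) = exp(-r*dt) * [p*6.140375 + (1-p)*24.804384] = 15.329114; exercise = 11.511519; V(1,1) = max -> 15.329114
  V(0,0) = exp(-r*dt) * [p*3.055119 + (1-p)*15.329114] = 9.113503; exercise = 0.000000; V(0,0) = max -> 9.113503

Answer: Price = V(0,0) = 9.1135


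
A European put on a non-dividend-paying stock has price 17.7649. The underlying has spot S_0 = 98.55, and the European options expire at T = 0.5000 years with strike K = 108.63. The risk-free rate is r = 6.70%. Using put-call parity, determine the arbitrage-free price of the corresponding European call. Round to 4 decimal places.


Answer: Call price = 11.2637

Derivation:
Put-call parity: C - P = S_0 * exp(-qT) - K * exp(-rT).
S_0 * exp(-qT) = 98.5500 * 1.00000000 = 98.55000000
K * exp(-rT) = 108.6300 * 0.96705491 = 105.05117501
C = P + S*exp(-qT) - K*exp(-rT)
C = 17.7649 + 98.55000000 - 105.05117501 = 11.2637


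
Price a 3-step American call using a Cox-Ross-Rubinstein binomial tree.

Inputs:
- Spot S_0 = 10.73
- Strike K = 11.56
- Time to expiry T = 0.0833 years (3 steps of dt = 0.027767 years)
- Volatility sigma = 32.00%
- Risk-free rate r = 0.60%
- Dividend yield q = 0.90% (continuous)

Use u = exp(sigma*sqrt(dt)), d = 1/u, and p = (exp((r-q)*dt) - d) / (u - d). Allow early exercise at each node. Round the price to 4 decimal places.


dt = T/N = 0.027767
u = exp(sigma*sqrt(dt)) = 1.054770; d = 1/u = 0.948074
p = (exp((r-q)*dt) - d) / (u - d) = 0.485892
Discount per step: exp(-r*dt) = 0.999833
Stock lattice S(k, i) with i counting down-moves:
  k=0: S(0,0) = 10.7300
  k=1: S(1,0) = 11.3177; S(1,1) = 10.1728
  k=2: S(2,0) = 11.9375; S(2,1) = 10.7300; S(2,2) = 9.6446
  k=3: S(3,0) = 12.5914; S(3,1) = 11.3177; S(3,2) = 10.1728; S(3,3) = 9.1438
Terminal payoffs V(N, i) = max(S_T - K, 0):
  V(3,0) = 1.031369; V(3,1) = 0.000000; V(3,2) = 0.000000; V(3,3) = 0.000000
Backward induction: V(k, i) = exp(-r*dt) * [p * V(k+1, i) + (1-p) * V(k+1, i+1)]; then take max(V_cont, immediate exercise) for American.
  V(2,0) = exp(-r*dt) * [p*1.031369 + (1-p)*0.000000] = 0.501050; exercise = 0.377550; V(2,0) = max -> 0.501050
  V(2,1) = exp(-r*dt) * [p*0.000000 + (1-p)*0.000000] = 0.000000; exercise = 0.000000; V(2,1) = max -> 0.000000
  V(2,2) = exp(-r*dt) * [p*0.000000 + (1-p)*0.000000] = 0.000000; exercise = 0.000000; V(2,2) = max -> 0.000000
  V(1,0) = exp(-r*dt) * [p*0.501050 + (1-p)*0.000000] = 0.243416; exercise = 0.000000; V(1,0) = max -> 0.243416
  V(1,1) = exp(-r*dt) * [p*0.000000 + (1-p)*0.000000] = 0.000000; exercise = 0.000000; V(1,1) = max -> 0.000000
  V(0,0) = exp(-r*dt) * [p*0.243416 + (1-p)*0.000000] = 0.118254; exercise = 0.000000; V(0,0) = max -> 0.118254

Answer: Price = V(0,0) = 0.1183


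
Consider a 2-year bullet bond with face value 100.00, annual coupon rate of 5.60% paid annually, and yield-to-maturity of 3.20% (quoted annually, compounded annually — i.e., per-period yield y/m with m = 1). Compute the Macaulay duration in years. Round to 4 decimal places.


Coupon per period c = face * coupon_rate / m = 5.600000
Periods per year m = 1; per-period yield y/m = 0.032000
Number of cashflows N = 2
Cashflows (t years, CF_t, discount factor 1/(1+y/m)^(m*t), PV):
  t = 1.0000: CF_t = 5.600000, DF = 0.968992, PV = 5.426357
  t = 2.0000: CF_t = 105.600000, DF = 0.938946, PV = 99.152695
Price P = sum_t PV_t = 104.579052
Macaulay numerator sum_t t * PV_t:
  t * PV_t at t = 1.0000: 5.426357
  t * PV_t at t = 2.0000: 198.305390
Macaulay duration D = (sum_t t * PV_t) / P = 203.731747 / 104.579052 = 1.948112

Answer: Macaulay duration = 1.9481 years


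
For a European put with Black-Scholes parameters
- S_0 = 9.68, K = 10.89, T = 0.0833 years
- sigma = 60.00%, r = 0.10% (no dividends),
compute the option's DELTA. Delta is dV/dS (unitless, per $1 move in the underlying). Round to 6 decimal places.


Answer: Delta = -0.723440

Derivation:
d1 = -0.5930904712; d2 = -0.7662609075
phi(d1) = 0.3346009381; exp(-qT) = 1.0000000000; exp(-rT) = 0.9999167035
N(-d1) = 0.7234396964
Delta = -exp(-qT) * N(-d1) = -1.0000000000 * 0.7234396964 = -0.723440


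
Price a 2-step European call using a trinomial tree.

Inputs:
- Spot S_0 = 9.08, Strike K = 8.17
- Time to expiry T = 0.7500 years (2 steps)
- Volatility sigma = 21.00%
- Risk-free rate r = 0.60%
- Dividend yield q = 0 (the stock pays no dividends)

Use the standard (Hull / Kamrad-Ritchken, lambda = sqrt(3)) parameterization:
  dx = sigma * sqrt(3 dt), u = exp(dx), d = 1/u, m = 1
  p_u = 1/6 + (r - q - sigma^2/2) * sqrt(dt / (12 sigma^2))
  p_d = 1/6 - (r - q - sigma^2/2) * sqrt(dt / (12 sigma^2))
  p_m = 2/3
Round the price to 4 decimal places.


dt = T/N = 0.375000; dx = sigma*sqrt(3*dt) = 0.222739
u = exp(dx) = 1.249494; d = 1/u = 0.800324
p_u = 0.153156, p_m = 0.666667, p_d = 0.180177
Discount per step: exp(-r*dt) = 0.997753
Stock lattice S(k, j) with j the centered position index:
  k=0: S(0,+0) = 9.0800
  k=1: S(1,-1) = 7.2669; S(1,+0) = 9.0800; S(1,+1) = 11.3454
  k=2: S(2,-2) = 5.8159; S(2,-1) = 7.2669; S(2,+0) = 9.0800; S(2,+1) = 11.3454; S(2,+2) = 14.1760
Terminal payoffs V(N, j) = max(S_T - K, 0):
  V(2,-2) = 0.000000; V(2,-1) = 0.000000; V(2,+0) = 0.910000; V(2,+1) = 3.175405; V(2,+2) = 6.006015
Backward induction: V(k, j) = exp(-r*dt) * [p_u * V(k+1, j+1) + p_m * V(k+1, j) + p_d * V(k+1, j-1)]
  V(1,-1) = exp(-r*dt) * [p_u*0.910000 + p_m*0.000000 + p_d*0.000000] = 0.139059
  V(1,+0) = exp(-r*dt) * [p_u*3.175405 + p_m*0.910000 + p_d*0.000000] = 1.090542
  V(1,+1) = exp(-r*dt) * [p_u*6.006015 + p_m*3.175405 + p_d*0.910000] = 3.193561
  V(0,+0) = exp(-r*dt) * [p_u*3.193561 + p_m*1.090542 + p_d*0.139059] = 1.238406

Answer: Price = V(0,0) = 1.2384


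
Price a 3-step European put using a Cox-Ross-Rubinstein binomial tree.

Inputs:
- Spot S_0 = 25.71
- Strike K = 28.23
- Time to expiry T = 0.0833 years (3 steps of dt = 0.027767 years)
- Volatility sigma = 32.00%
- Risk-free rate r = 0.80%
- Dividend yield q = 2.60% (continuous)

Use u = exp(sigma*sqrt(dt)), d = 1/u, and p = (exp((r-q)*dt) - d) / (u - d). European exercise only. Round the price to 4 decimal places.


Answer: Price = V(0,0) = 2.7739

Derivation:
dt = T/N = 0.027767
u = exp(sigma*sqrt(dt)) = 1.054770; d = 1/u = 0.948074
p = (exp((r-q)*dt) - d) / (u - d) = 0.481989
Discount per step: exp(-r*dt) = 0.999778
Stock lattice S(k, i) with i counting down-moves:
  k=0: S(0,0) = 25.7100
  k=1: S(1,0) = 27.1181; S(1,1) = 24.3750
  k=2: S(2,0) = 28.6034; S(2,1) = 25.7100; S(2,2) = 23.1093
  k=3: S(3,0) = 30.1700; S(3,1) = 27.1181; S(3,2) = 24.3750; S(3,3) = 21.9093
Terminal payoffs V(N, i) = max(K - S_T, 0):
  V(3,0) = 0.000000; V(3,1) = 1.111865; V(3,2) = 3.855016; V(3,3) = 6.320682
Backward induction: V(k, i) = exp(-r*dt) * [p * V(k+1, i) + (1-p) * V(k+1, i+1)].
  V(2,0) = exp(-r*dt) * [p*0.000000 + (1-p)*1.111865] = 0.575830
  V(2,1) = exp(-r*dt) * [p*1.111865 + (1-p)*3.855016] = 2.532284
  V(2,2) = exp(-r*dt) * [p*3.855016 + (1-p)*6.320682] = 5.131117
  V(1,0) = exp(-r*dt) * [p*0.575830 + (1-p)*2.532284] = 1.588941
  V(1,1) = exp(-r*dt) * [p*2.532284 + (1-p)*5.131117] = 3.877646
  V(0,0) = exp(-r*dt) * [p*1.588941 + (1-p)*3.877646] = 2.773899


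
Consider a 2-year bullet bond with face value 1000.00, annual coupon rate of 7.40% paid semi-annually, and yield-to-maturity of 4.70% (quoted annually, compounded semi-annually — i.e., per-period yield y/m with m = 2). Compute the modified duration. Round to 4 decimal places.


Coupon per period c = face * coupon_rate / m = 37.000000
Periods per year m = 2; per-period yield y/m = 0.023500
Number of cashflows N = 4
Cashflows (t years, CF_t, discount factor 1/(1+y/m)^(m*t), PV):
  t = 0.5000: CF_t = 37.000000, DF = 0.977040, PV = 36.150464
  t = 1.0000: CF_t = 37.000000, DF = 0.954606, PV = 35.320434
  t = 1.5000: CF_t = 37.000000, DF = 0.932688, PV = 34.509462
  t = 2.0000: CF_t = 1037.000000, DF = 0.911273, PV = 944.990339
Price P = sum_t PV_t = 1050.970698
First compute Macaulay numerator sum_t t * PV_t:
  t * PV_t at t = 0.5000: 18.075232
  t * PV_t at t = 1.0000: 35.320434
  t * PV_t at t = 1.5000: 51.764192
  t * PV_t at t = 2.0000: 1889.980677
Macaulay duration D = 1995.140535 / 1050.970698 = 1.898379
Modified duration = D / (1 + y/m) = 1.898379 / (1 + 0.023500) = 1.854791

Answer: Modified duration = 1.8548


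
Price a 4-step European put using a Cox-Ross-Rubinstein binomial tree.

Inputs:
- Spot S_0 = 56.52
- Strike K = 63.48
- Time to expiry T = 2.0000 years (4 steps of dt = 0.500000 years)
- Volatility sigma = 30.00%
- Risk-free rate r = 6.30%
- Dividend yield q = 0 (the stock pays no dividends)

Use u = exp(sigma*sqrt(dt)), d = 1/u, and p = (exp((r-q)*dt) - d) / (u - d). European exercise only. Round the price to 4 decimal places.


dt = T/N = 0.500000
u = exp(sigma*sqrt(dt)) = 1.236311; d = 1/u = 0.808858
p = (exp((r-q)*dt) - d) / (u - d) = 0.522030
Discount per step: exp(-r*dt) = 0.968991
Stock lattice S(k, i) with i counting down-moves:
  k=0: S(0,0) = 56.5200
  k=1: S(1,0) = 69.8763; S(1,1) = 45.7166
  k=2: S(2,0) = 86.3889; S(2,1) = 56.5200; S(2,2) = 36.9783
  k=3: S(3,0) = 106.8035; S(3,1) = 69.8763; S(3,2) = 45.7166; S(3,3) = 29.9102
  k=4: S(4,0) = 132.0423; S(4,1) = 86.3889; S(4,2) = 56.5200; S(4,3) = 36.9783; S(4,4) = 24.1931
Terminal payoffs V(N, i) = max(K - S_T, 0):
  V(4,0) = 0.000000; V(4,1) = 0.000000; V(4,2) = 6.960000; V(4,3) = 26.501728; V(4,4) = 39.286925
Backward induction: V(k, i) = exp(-r*dt) * [p * V(k+1, i) + (1-p) * V(k+1, i+1)].
  V(3,0) = exp(-r*dt) * [p*0.000000 + (1-p)*0.000000] = 0.000000
  V(3,1) = exp(-r*dt) * [p*0.000000 + (1-p)*6.960000] = 3.223513
  V(3,2) = exp(-r*dt) * [p*6.960000 + (1-p)*26.501728] = 15.794898
  V(3,3) = exp(-r*dt) * [p*26.501728 + (1-p)*39.286925] = 31.601379
  V(2,0) = exp(-r*dt) * [p*0.000000 + (1-p)*3.223513] = 1.492965
  V(2,1) = exp(-r*dt) * [p*3.223513 + (1-p)*15.794898] = 8.945972
  V(2,2) = exp(-r*dt) * [p*15.794898 + (1-p)*31.601379] = 22.625860
  V(1,0) = exp(-r*dt) * [p*1.492965 + (1-p)*8.945972] = 4.898518
  V(1,1) = exp(-r*dt) * [p*8.945972 + (1-p)*22.625860] = 15.004385
  V(0,0) = exp(-r*dt) * [p*4.898518 + (1-p)*15.004385] = 9.427136

Answer: Price = V(0,0) = 9.4271


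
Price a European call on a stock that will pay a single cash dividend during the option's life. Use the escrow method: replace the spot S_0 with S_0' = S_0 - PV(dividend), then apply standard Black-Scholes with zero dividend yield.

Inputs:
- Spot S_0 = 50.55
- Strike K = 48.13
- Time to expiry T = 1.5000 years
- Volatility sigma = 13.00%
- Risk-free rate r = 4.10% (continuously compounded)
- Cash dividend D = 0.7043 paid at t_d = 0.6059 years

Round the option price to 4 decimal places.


Answer: Price = 5.8600

Derivation:
PV(D) = D * exp(-r * t_d) = 0.7043 * 0.97546412 = 0.68701938
S_0' = S_0 - PV(D) = 50.5500 - 0.68701938 = 49.86298062
d1 = (ln(S_0'/K) + (r + sigma^2/2)*T) / (sigma*sqrt(T)) = 0.68804391
d2 = d1 - sigma*sqrt(T) = 0.52882708
exp(-rT) = 0.94035295
N(d1) = 0.75428744; N(d2) = 0.70153729
C = S_0' * N(d1) - K * exp(-rT) * N(d2) = 49.86298062 * 0.75428744 - 48.1300 * 0.94035295 * 0.70153729 = 5.8600


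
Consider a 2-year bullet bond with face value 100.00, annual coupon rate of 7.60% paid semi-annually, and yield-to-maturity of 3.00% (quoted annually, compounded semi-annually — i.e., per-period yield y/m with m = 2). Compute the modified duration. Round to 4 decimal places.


Answer: Modified duration = 1.8698

Derivation:
Coupon per period c = face * coupon_rate / m = 3.800000
Periods per year m = 2; per-period yield y/m = 0.015000
Number of cashflows N = 4
Cashflows (t years, CF_t, discount factor 1/(1+y/m)^(m*t), PV):
  t = 0.5000: CF_t = 3.800000, DF = 0.985222, PV = 3.743842
  t = 1.0000: CF_t = 3.800000, DF = 0.970662, PV = 3.688515
  t = 1.5000: CF_t = 3.800000, DF = 0.956317, PV = 3.634005
  t = 2.0000: CF_t = 103.800000, DF = 0.942184, PV = 97.798723
Price P = sum_t PV_t = 108.865085
First compute Macaulay numerator sum_t t * PV_t:
  t * PV_t at t = 0.5000: 1.871921
  t * PV_t at t = 1.0000: 3.688515
  t * PV_t at t = 1.5000: 5.451007
  t * PV_t at t = 2.0000: 195.597446
Macaulay duration D = 206.608889 / 108.865085 = 1.897843
Modified duration = D / (1 + y/m) = 1.897843 / (1 + 0.015000) = 1.869797


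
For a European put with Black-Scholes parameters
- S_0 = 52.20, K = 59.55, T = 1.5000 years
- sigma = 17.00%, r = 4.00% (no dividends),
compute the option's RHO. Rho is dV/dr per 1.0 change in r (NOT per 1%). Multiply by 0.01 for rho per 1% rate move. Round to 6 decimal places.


d1 = -0.2404284694; d2 = -0.4486350975
phi(d1) = 0.3875767220; exp(-qT) = 1.0000000000; exp(-rT) = 0.9417645336
N(-d2) = 0.6731525446
Rho = -K*T*exp(-rT)*N(-d2) = -59.5500 * 1.5000 * 0.9417645336 * 0.6731525446 = -56.627690

Answer: Rho = -56.627690


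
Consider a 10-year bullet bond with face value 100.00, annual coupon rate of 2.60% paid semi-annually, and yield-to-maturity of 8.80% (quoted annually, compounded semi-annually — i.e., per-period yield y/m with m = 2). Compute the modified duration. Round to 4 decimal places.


Answer: Modified duration = 8.0755

Derivation:
Coupon per period c = face * coupon_rate / m = 1.300000
Periods per year m = 2; per-period yield y/m = 0.044000
Number of cashflows N = 20
Cashflows (t years, CF_t, discount factor 1/(1+y/m)^(m*t), PV):
  t = 0.5000: CF_t = 1.300000, DF = 0.957854, PV = 1.245211
  t = 1.0000: CF_t = 1.300000, DF = 0.917485, PV = 1.192731
  t = 1.5000: CF_t = 1.300000, DF = 0.878817, PV = 1.142462
  t = 2.0000: CF_t = 1.300000, DF = 0.841779, PV = 1.094312
  t = 2.5000: CF_t = 1.300000, DF = 0.806302, PV = 1.048192
  t = 3.0000: CF_t = 1.300000, DF = 0.772320, PV = 1.004015
  t = 3.5000: CF_t = 1.300000, DF = 0.739770, PV = 0.961701
  t = 4.0000: CF_t = 1.300000, DF = 0.708592, PV = 0.921169
  t = 4.5000: CF_t = 1.300000, DF = 0.678728, PV = 0.882346
  t = 5.0000: CF_t = 1.300000, DF = 0.650122, PV = 0.845159
  t = 5.5000: CF_t = 1.300000, DF = 0.622722, PV = 0.809539
  t = 6.0000: CF_t = 1.300000, DF = 0.596477, PV = 0.775421
  t = 6.5000: CF_t = 1.300000, DF = 0.571339, PV = 0.742740
  t = 7.0000: CF_t = 1.300000, DF = 0.547259, PV = 0.711437
  t = 7.5000: CF_t = 1.300000, DF = 0.524195, PV = 0.681453
  t = 8.0000: CF_t = 1.300000, DF = 0.502102, PV = 0.652733
  t = 8.5000: CF_t = 1.300000, DF = 0.480941, PV = 0.625223
  t = 9.0000: CF_t = 1.300000, DF = 0.460671, PV = 0.598873
  t = 9.5000: CF_t = 1.300000, DF = 0.441256, PV = 0.573633
  t = 10.0000: CF_t = 101.300000, DF = 0.422659, PV = 42.815347
Price P = sum_t PV_t = 59.323696
First compute Macaulay numerator sum_t t * PV_t:
  t * PV_t at t = 0.5000: 0.622605
  t * PV_t at t = 1.0000: 1.192731
  t * PV_t at t = 1.5000: 1.713693
  t * PV_t at t = 2.0000: 2.188625
  t * PV_t at t = 2.5000: 2.620480
  t * PV_t at t = 3.0000: 3.012046
  t * PV_t at t = 3.5000: 3.365952
  t * PV_t at t = 4.0000: 3.684676
  t * PV_t at t = 4.5000: 3.970556
  t * PV_t at t = 5.0000: 4.225794
  t * PV_t at t = 5.5000: 4.452465
  t * PV_t at t = 6.0000: 4.652524
  t * PV_t at t = 6.5000: 4.827811
  t * PV_t at t = 7.0000: 4.980058
  t * PV_t at t = 7.5000: 5.110897
  t * PV_t at t = 8.0000: 5.221862
  t * PV_t at t = 8.5000: 5.314395
  t * PV_t at t = 9.0000: 5.389853
  t * PV_t at t = 9.5000: 5.449510
  t * PV_t at t = 10.0000: 428.153474
Macaulay duration D = 500.150008 / 59.323696 = 8.430864
Modified duration = D / (1 + y/m) = 8.430864 / (1 + 0.044000) = 8.075540


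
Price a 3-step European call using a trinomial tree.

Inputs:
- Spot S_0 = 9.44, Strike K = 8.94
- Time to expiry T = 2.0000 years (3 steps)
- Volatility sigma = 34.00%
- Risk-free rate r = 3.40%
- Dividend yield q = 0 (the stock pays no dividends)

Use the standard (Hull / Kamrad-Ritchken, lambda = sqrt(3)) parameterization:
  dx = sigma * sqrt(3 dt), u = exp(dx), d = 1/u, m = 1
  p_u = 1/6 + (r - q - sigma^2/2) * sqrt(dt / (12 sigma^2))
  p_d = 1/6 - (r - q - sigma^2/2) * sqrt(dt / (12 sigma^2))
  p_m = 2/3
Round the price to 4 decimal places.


Answer: Price = V(0,0) = 2.2088

Derivation:
dt = T/N = 0.666667; dx = sigma*sqrt(3*dt) = 0.480833
u = exp(dx) = 1.617421; d = 1/u = 0.618268
p_u = 0.150168, p_m = 0.666667, p_d = 0.183166
Discount per step: exp(-r*dt) = 0.977588
Stock lattice S(k, j) with j the centered position index:
  k=0: S(0,+0) = 9.4400
  k=1: S(1,-1) = 5.8365; S(1,+0) = 9.4400; S(1,+1) = 15.2684
  k=2: S(2,-2) = 3.6085; S(2,-1) = 5.8365; S(2,+0) = 9.4400; S(2,+1) = 15.2684; S(2,+2) = 24.6955
  k=3: S(3,-3) = 2.2310; S(3,-2) = 3.6085; S(3,-1) = 5.8365; S(3,+0) = 9.4400; S(3,+1) = 15.2684; S(3,+2) = 24.6955; S(3,+3) = 39.9430
Terminal payoffs V(N, j) = max(S_T - K, 0):
  V(3,-3) = 0.000000; V(3,-2) = 0.000000; V(3,-1) = 0.000000; V(3,+0) = 0.500000; V(3,+1) = 6.328450; V(3,+2) = 15.755504; V(3,+3) = 31.003015
Backward induction: V(k, j) = exp(-r*dt) * [p_u * V(k+1, j+1) + p_m * V(k+1, j) + p_d * V(k+1, j-1)]
  V(2,-2) = exp(-r*dt) * [p_u*0.000000 + p_m*0.000000 + p_d*0.000000] = 0.000000
  V(2,-1) = exp(-r*dt) * [p_u*0.500000 + p_m*0.000000 + p_d*0.000000] = 0.073401
  V(2,+0) = exp(-r*dt) * [p_u*6.328450 + p_m*0.500000 + p_d*0.000000] = 1.254892
  V(2,+1) = exp(-r*dt) * [p_u*15.755504 + p_m*6.328450 + p_d*0.500000] = 6.526882
  V(2,+2) = exp(-r*dt) * [p_u*31.003015 + p_m*15.755504 + p_d*6.328450] = 15.952746
  V(1,-1) = exp(-r*dt) * [p_u*1.254892 + p_m*0.073401 + p_d*0.000000] = 0.232058
  V(1,+0) = exp(-r*dt) * [p_u*6.526882 + p_m*1.254892 + p_d*0.073401] = 1.789148
  V(1,+1) = exp(-r*dt) * [p_u*15.952746 + p_m*6.526882 + p_d*1.254892] = 6.820333
  V(0,+0) = exp(-r*dt) * [p_u*6.820333 + p_m*1.789148 + p_d*0.232058] = 2.208824
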